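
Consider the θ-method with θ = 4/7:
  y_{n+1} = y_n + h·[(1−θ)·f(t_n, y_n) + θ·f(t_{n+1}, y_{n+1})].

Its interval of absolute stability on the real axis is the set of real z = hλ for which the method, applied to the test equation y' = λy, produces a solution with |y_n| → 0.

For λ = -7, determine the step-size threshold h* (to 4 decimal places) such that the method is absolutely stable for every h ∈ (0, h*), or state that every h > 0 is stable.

interval (−∞, 0). Any h>0 works for λ=-7.

With y'=λy (z=hλ):
  y_{n+1} = y_n + z·[3/7·y_n + 4/7·y_{n+1}] ⇒ (1 − 4/7z)y_{n+1} = (1 + 3/7z)y_n
  R(z) = (1 + 3/7z)/(1 − 4/7z).

Boundary: |R(x)|=1, x<0.
x=-1.63: |R|=0.1561
x=-2: |R|=0.0667
x=-10: |R|=0.4894
x=-100: |R|=0.7199
θ=4/7≥1/2 ⇒ |1+3/7x|<|1−4/7x| ∀x<0 ⇒ stable on all of ℝ⁻.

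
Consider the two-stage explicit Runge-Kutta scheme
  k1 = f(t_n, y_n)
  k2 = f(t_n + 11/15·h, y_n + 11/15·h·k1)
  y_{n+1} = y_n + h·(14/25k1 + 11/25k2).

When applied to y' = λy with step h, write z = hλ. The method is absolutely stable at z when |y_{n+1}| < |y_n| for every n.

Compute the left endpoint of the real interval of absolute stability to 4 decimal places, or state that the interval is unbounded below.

left endpoint -3.0992.

Test eqn y'=λy, z=hλ:
  k1=λy_n ⇒ h·k1=z·y_n;  k2=λ(1+11/15z)y_n ⇒ h·k2=z(1+11/15z)y_n
  y_{n+1}/y_n = 1 + 14/25z + 11/25z(1+11/15z) = 1 + z + 121/375z²
  so R(z) = 1 + z + 121/375z².

Solve |R(x)|<1 on ℝ⁻.
x=-1.22: |R|=0.2603
R=1: x+121/375x²=0 ⇒ x=−375/121=-3.0992; min R=1−1/(4·121/375)=0.2252>−1
Confirm numerically:
  x=-2.379: |R|=0.44718 <1
  x=-2.180: |R|=0.35344 <1
  x=-1.831: |R|=0.25076 <1
  x=-1.259: |R|=0.25245 <1
  x=-3.679: |R|=1.68831 >1
  x=-3.391: |R|=1.31931 >1
  x=-3.278: |R|=1.18914 >1
Interval (-3.0992, 0).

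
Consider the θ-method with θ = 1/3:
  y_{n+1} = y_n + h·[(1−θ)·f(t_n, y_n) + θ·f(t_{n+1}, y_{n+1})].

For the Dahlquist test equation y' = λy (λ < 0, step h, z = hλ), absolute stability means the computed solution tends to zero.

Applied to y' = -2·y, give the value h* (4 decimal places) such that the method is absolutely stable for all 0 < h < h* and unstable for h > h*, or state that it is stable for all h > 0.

On y'=λy, z=hλ:
  y_{n+1} = y_n + z·[2/3·y_n + 1/3·y_{n+1}] ⇒ (1 − 1/3z)y_{n+1} = (1 + 2/3z)y_n
  so R(z) = (1 + 2/3z)/(1 − 1/3z).

Find x<0 with |R(x)|<1.
x=-1.52: |R|=0.0088
R=−1: 1+2/3x = −1+1/3x ⇒ -1/3x=2 ⇒ x=2/(-1/3)=-6.0000
Confirm numerically:
  x=-5.151: |R|=0.89584 <1
  x=-3.944: |R|=0.70392 <1
  x=-3.046: |R|=0.51141 <1
  x=-2.621: |R|=0.39886 <1
  x=-6.472: |R|=1.04983 >1
  x=-6.130: |R|=1.01424 >1
Interval (-6.0000, 0).

(-6.0000,0); λ=-2 ⇒ h* = (6)/2 = 3.0000.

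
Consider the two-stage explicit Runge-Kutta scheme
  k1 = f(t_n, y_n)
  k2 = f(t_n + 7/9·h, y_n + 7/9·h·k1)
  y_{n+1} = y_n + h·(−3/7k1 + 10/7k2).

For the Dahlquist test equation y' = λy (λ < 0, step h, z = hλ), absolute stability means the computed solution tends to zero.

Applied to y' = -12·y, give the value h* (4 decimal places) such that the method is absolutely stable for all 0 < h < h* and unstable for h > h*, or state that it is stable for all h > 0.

Set f=λy, z=hλ:
  k1=λy_n ⇒ h·k1=z·y_n;  k2=λ(1+7/9z)y_n ⇒ h·k2=z(1+7/9z)y_n
  y_{n+1}/y_n = 1 − 3/7z + 10/7z(1+7/9z) = 1 + z + 10/9z²
  R(z) = 1 + z + 10/9z².

Find x<0 with |R(x)|<1.
x=-1.01: |R|=1.1234
R=1: x+10/9x²=0 ⇒ x=−9/10=-0.9000; min R=1−1/(4·10/9)=0.7750>−1
Confirm numerically:
  x=-0.758: |R|=0.88040 <1
  x=-0.695: |R|=0.84169 <1
  x=-0.561: |R|=0.78869 <1
  x=-1.268: |R|=1.51847 >1
  x=-1.176: |R|=1.36064 >1
  x=-1.090: |R|=1.23011 >1
Stable set (-0.9000, 0).

(-0.9000,0); λ=-12 ⇒ h* = (9/10)/12 = 0.0750.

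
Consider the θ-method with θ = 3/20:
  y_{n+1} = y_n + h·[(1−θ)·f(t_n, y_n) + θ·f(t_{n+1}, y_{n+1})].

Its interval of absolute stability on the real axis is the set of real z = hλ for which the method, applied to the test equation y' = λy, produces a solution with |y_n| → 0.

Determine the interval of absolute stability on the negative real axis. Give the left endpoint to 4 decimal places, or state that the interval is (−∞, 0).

(-2.8571, 0).

Set f=λy, z=hλ:
  y_{n+1} = y_n + z·[17/20·y_n + 3/20·y_{n+1}] ⇒ (1 − 3/20z)y_{n+1} = (1 + 17/20z)y_n
  so R(z) = (1 + 17/20z)/(1 − 3/20z).

Need |R(x)|<1, x<0.
x=-1.13: |R|=0.0338
R=−1: 1+17/20x = −1+3/20x ⇒ -7/10x=2 ⇒ x=2/(-7/10)=-2.8571
Confirm numerically:
  x=-1.939: |R|=0.50211 <1
  x=-1.555: |R|=0.26090 <1
  x=-1.352: |R|=0.12404 <1
  x=-3.085: |R|=1.10904 >1
  x=-2.932: |R|=1.03639 >1
Interval (-2.8571, 0).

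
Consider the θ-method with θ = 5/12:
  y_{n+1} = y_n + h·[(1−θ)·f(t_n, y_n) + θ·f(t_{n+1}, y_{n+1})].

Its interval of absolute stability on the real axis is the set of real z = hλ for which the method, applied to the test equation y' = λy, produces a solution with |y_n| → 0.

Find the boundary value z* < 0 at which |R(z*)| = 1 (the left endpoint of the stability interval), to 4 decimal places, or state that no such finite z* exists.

z* = -12.0000.

On y'=λy, z=hλ:
  y_{n+1} = y_n + z·[7/12·y_n + 5/12·y_{n+1}] ⇒ (1 − 5/12z)y_{n+1} = (1 + 7/12z)y_n
  R(z) = (1 + 7/12z)/(1 − 5/12z).

Boundary: |R(x)|=1, x<0.
x=-1.28: |R|=0.1652
R=−1: 1+7/12x = −1+5/12x ⇒ -1/6x=2 ⇒ x=2/(-1/6)=-12.0000
Confirm numerically:
  x=-10.287: |R|=0.94599 <1
  x=-8.266: |R|=0.85997 <1
  x=-5.496: |R|=0.67052 <1
  x=-12.492: |R|=1.01322 >1
  x=-12.330: |R|=1.00896 >1
  x=-12.152: |R|=1.00418 >1
So |R|<1 on (-12.0000, 0).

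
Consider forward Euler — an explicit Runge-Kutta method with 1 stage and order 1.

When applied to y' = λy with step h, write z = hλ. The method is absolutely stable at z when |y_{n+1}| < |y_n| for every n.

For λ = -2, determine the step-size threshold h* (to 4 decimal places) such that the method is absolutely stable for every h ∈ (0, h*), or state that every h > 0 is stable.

On y'=λy, z=hλ:
  order 1, 1-stage ⇒ R(z)=1+z
  (e.g. R(-1.64)=-0.64000, |R|=0.64000)

Solve |R(x)|<1 on ℝ⁻.
x=-1.64: |R|=0.6400
|R(-2.35)|=1.3500 |R(-1.51)|=0.5100 |R(-0.78)|=0.2200
Bisect:
  x_lo=-2.4542 |R|=1.4542  x_hi=-0.3315 |R|=0.6685
  mid=-1.39283 |R|=0.39283 →hi
  mid=-1.92349 |R|=0.92349 →hi
  mid=-2.18883 |R|=1.18883 →lo
  mid=-2.05616 |R|=1.05616 →lo
  mid=-1.98983 |R|=0.98983 →hi
  mid=-2.02299 |R|=1.02299 →lo
  mid=-2.00641 |R|=1.00641 →lo
  ...
  [-2.00006,-1.99993] ⇒ x*=-2.0000
So |R|<1 on (-2.0000, 0).

(-2.0000,0); λ=-2 ⇒ h* = 1.0000.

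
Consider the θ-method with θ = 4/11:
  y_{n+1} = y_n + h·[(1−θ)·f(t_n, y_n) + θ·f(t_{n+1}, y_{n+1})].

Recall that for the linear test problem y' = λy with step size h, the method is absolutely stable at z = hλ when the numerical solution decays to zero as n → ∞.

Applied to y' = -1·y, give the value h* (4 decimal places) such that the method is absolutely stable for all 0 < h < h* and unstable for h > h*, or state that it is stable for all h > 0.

(-7.3333,0); λ=-1 ⇒ h* = (22/3)/1 = 7.3333.

Test eqn y'=λy, z=hλ:
  y_{n+1} = y_n + z·[7/11·y_n + 4/11·y_{n+1}] ⇒ (1 − 4/11z)y_{n+1} = (1 + 7/11z)y_n
  so R(z) = (1 + 7/11z)/(1 − 4/11z).

Need |R(x)|<1, x<0.
x=-1.72: |R|=0.0582
R=−1: 1+7/11x = −1+4/11x ⇒ -3/11x=2 ⇒ x=2/(-3/11)=-7.3333
Confirm numerically:
  x=-4.009: |R|=0.63112 <1
  x=-3.864: |R|=0.60659 <1
  x=-3.321: |R|=0.50432 <1
  x=-7.684: |R|=1.02521 >1
  x=-7.512: |R|=1.01306 >1
So |R|<1 on (-7.3333, 0).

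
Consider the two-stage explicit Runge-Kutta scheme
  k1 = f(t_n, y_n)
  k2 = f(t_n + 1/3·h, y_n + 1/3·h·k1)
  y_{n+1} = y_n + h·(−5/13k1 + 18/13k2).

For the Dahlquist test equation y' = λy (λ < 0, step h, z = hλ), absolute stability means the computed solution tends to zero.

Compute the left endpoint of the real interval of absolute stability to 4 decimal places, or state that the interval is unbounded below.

left endpoint -2.1667.

Test eqn y'=λy, z=hλ:
  k1=λy_n ⇒ h·k1=z·y_n;  k2=λ(1+1/3z)y_n ⇒ h·k2=z(1+1/3z)y_n
  y_{n+1}/y_n = 1 − 5/13z + 18/13z(1+1/3z) = 1 + z + 6/13z²
  ⇒ R(z) = 1 + z + 6/13z².

Solve |R(x)|<1 on ℝ⁻.
x=-0.78: |R|=0.5008
R=1: x+6/13x²=0 ⇒ x=−13/6=-2.1667; min R=1−1/(4·6/13)=0.4583>−1
Confirm numerically:
  x=-1.104: |R|=0.45853 <1
  x=-1.026: |R|=0.45985 <1
  x=-0.879: |R|=0.47760 <1
  x=-2.436: |R|=1.30281 >1
  x=-2.433: |R|=1.29907 >1
Stable set (-2.1667, 0).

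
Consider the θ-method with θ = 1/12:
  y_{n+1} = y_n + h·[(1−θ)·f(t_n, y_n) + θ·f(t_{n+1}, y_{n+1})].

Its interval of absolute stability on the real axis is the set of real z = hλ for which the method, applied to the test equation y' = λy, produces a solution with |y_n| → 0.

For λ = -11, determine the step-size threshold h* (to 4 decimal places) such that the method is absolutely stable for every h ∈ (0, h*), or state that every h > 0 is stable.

On y'=λy, z=hλ:
  y_{n+1} = y_n + z·[11/12·y_n + 1/12·y_{n+1}] ⇒ (1 − 1/12z)y_{n+1} = (1 + 11/12z)y_n
  so R(z) = (1 + 11/12z)/(1 − 1/12z).

Boundary: |R(x)|=1, x<0.
x=-1: |R|=0.0769
R=−1: 1+11/12x = −1+1/12x ⇒ -5/6x=2 ⇒ x=2/(-5/6)=-2.4000
Confirm numerically:
  x=-2.029: |R|=0.73555 <1
  x=-1.921: |R|=0.65592 <1
  x=-1.806: |R|=0.56975 <1
  x=-1.788: |R|=0.55614 <1
  x=-2.968: |R|=1.37948 >1
  x=-2.836: |R|=1.29388 >1
Stable set (-2.4000, 0).

(-2.4000,0); λ=-11 ⇒ h* = (12/5)/11 = 0.2182.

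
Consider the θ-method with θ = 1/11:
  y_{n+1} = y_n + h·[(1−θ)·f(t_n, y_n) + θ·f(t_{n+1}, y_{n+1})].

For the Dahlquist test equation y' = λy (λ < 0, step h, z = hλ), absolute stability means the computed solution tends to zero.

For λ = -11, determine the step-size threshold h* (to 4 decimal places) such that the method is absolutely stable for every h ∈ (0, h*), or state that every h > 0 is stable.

On y'=λy, z=hλ:
  y_{n+1} = y_n + z·[10/11·y_n + 1/11·y_{n+1}] ⇒ (1 − 1/11z)y_{n+1} = (1 + 10/11z)y_n
  Hence R(z) = (1 + 10/11z)/(1 − 1/11z).

Solve |R(x)|<1 on ℝ⁻.
x=-0.41: |R|=0.6047
R=−1: 1+10/11x = −1+1/11x ⇒ -9/11x=2 ⇒ x=2/(-9/11)=-2.4444
Confirm numerically:
  x=-2.245: |R|=0.86448 <1
  x=-1.763: |R|=0.51947 <1
  x=-1.213: |R|=0.09252 <1
  x=-2.602: |R|=1.10425 >1
  x=-2.589: |R|=1.09574 >1
  x=-2.537: |R|=1.06154 >1
Interval (-2.4444, 0).

(-2.4444,0); λ=-11 ⇒ h* = (22/9)/11 = 0.2222.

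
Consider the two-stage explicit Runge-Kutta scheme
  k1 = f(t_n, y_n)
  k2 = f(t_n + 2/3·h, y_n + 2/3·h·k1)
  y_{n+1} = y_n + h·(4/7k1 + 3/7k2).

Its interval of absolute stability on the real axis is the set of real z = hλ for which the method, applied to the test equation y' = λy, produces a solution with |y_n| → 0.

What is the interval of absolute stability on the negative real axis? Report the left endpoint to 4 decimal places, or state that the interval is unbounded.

On y'=λy, z=hλ:
  k1=λy_n ⇒ h·k1=z·y_n;  k2=λ(1+2/3z)y_n ⇒ h·k2=z(1+2/3z)y_n
  y_{n+1}/y_n = 1 + 4/7z + 3/7z(1+2/3z) = 1 + z + 2/7z²
  R(z) = 1 + z + 2/7z².

Boundary: |R(x)|=1, x<0.
x=-0.46: |R|=0.6005
R=1: x+2/7x²=0 ⇒ x=−7/2=-3.5000; min R=1−1/(4·2/7)=0.1250>−1
Confirm numerically:
  x=-2.952: |R|=0.53780 <1
  x=-2.918: |R|=0.51478 <1
  x=-1.438: |R|=0.15281 <1
  x=-3.982: |R|=1.54838 >1
  x=-3.824: |R|=1.35399 >1
  x=-3.601: |R|=1.10391 >1
Interval (-3.5000, 0).

z∈(-3.5000,0).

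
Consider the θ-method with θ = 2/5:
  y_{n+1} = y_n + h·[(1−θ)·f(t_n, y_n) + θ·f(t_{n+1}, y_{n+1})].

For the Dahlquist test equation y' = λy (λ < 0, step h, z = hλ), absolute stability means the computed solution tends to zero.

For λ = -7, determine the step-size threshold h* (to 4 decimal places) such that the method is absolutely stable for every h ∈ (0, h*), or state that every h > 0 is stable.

(-10.0000,0); λ=-7 ⇒ h* = (10)/7 = 1.4286.

With y'=λy (z=hλ):
  y_{n+1} = y_n + z·[3/5·y_n + 2/5·y_{n+1}] ⇒ (1 − 2/5z)y_{n+1} = (1 + 3/5z)y_n
  ⇒ R(z) = (1 + 3/5z)/(1 − 2/5z).

Need |R(x)|<1, x<0.
x=-0.63: |R|=0.4968
R=−1: 1+3/5x = −1+2/5x ⇒ -1/5x=2 ⇒ x=2/(-1/5)=-10.0000
Confirm numerically:
  x=-9.531: |R|=0.98051 <1
  x=-9.477: |R|=0.97817 <1
  x=-9.395: |R|=0.97457 <1
  x=-8.062: |R|=0.90826 <1
  x=-10.405: |R|=1.01569 >1
  x=-10.345: |R|=1.01343 >1
Stable set (-10.0000, 0).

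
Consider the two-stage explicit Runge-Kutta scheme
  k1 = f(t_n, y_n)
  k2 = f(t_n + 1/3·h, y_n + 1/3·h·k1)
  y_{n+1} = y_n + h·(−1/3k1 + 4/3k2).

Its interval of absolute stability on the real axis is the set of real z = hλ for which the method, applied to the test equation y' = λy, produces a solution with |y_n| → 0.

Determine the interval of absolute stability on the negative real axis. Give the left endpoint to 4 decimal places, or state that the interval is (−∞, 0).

With y'=λy (z=hλ):
  k1=λy_n ⇒ h·k1=z·y_n;  k2=λ(1+1/3z)y_n ⇒ h·k2=z(1+1/3z)y_n
  y_{n+1}/y_n = 1 − 1/3z + 4/3z(1+1/3z) = 1 + z + 4/9z²
  Hence R(z) = 1 + z + 4/9z².

Need |R(x)|<1, x<0.
x=-0.55: |R|=0.5844
R=1: x+4/9x²=0 ⇒ x=−9/4=-2.2500; min R=1−1/(4·4/9)=0.4375>−1
Confirm numerically:
  x=-1.982: |R|=0.76392 <1
  x=-1.753: |R|=0.61278 <1
  x=-1.661: |R|=0.56519 <1
  x=-1.584: |R|=0.53114 <1
  x=-2.600: |R|=1.40444 >1
  x=-2.444: |R|=1.21073 >1
So |R|<1 on (-2.2500, 0).

(-2.2500, 0).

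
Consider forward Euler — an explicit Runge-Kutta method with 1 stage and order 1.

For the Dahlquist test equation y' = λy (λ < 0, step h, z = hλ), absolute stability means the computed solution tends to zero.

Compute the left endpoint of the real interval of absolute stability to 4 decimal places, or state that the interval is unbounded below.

left endpoint -2.0000.

With y'=λy (z=hλ):
  order 1, 1-stage ⇒ R(z)=1+z
  (e.g. R(-0.71)=0.29000, |R|=0.29000)

Need |R(x)|<1, x<0.
x=-0.71: |R|=0.2900
|R(-1.97)|=0.9700 |R(-1.22)|=0.2200 |R(-1.08)|=0.0800
Bisect:
  x_lo=-2.6924 |R|=1.6924  x_hi=-0.3985 |R|=0.6015
  mid=-1.54544 |R|=0.54544 →hi
  mid=-2.11893 |R|=1.11893 →lo
  mid=-1.83219 |R|=0.83219 →hi
  mid=-1.97556 |R|=0.97556 →hi
  mid=-2.04725 |R|=1.04725 →lo
  mid=-2.01140 |R|=1.01140 →lo
  mid=-1.99348 |R|=0.99348 →hi
  mid=-2.00244 |R|=1.00244 →lo
  mid=-1.99796 |R|=0.99796 →hi
  mid=-2.00020 |R|=1.00020 →lo
  ...
  [-2.00006,-1.99992] ⇒ x*=-2.0000
Stable set (-2.0000, 0).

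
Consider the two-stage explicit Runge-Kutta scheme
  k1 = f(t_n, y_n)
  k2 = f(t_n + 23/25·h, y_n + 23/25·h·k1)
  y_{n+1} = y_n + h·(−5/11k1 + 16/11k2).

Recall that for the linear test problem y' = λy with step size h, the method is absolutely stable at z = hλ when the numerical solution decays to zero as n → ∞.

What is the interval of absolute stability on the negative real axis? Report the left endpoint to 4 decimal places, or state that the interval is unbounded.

Test eqn y'=λy, z=hλ:
  k1=λy_n ⇒ h·k1=z·y_n;  k2=λ(1+23/25z)y_n ⇒ h·k2=z(1+23/25z)y_n
  y_{n+1}/y_n = 1 − 5/11z + 16/11z(1+23/25z) = 1 + z + 368/275z²
  R(z) = 1 + z + 368/275z².

Find x<0 with |R(x)|<1.
x=-1.74: |R|=3.3115
R=1: x+368/275x²=0 ⇒ x=−275/368=-0.7473; min R=1−1/(4·368/275)=0.8132>−1
Confirm numerically:
  x=-0.598: |R|=0.88054 <1
  x=-0.579: |R|=0.86961 <1
  x=-0.394: |R|=0.81373 <1
  x=-0.312: |R|=0.81826 <1
  x=-1.182: |R|=1.68761 >1
  x=-0.952: |R|=1.26080 >1
Interval (-0.7473, 0).

(-0.7473, 0).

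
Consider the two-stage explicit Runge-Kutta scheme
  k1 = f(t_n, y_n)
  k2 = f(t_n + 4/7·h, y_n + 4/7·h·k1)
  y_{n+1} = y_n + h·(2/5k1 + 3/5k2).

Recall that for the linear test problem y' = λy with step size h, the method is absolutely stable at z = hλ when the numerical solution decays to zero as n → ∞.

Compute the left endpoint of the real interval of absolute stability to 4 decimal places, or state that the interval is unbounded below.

With y'=λy (z=hλ):
  k1=λy_n ⇒ h·k1=z·y_n;  k2=λ(1+4/7z)y_n ⇒ h·k2=z(1+4/7z)y_n
  y_{n+1}/y_n = 1 + 2/5z + 3/5z(1+4/7z) = 1 + z + 12/35z²
  Hence R(z) = 1 + z + 12/35z².

Boundary: |R(x)|=1, x<0.
x=-0.51: |R|=0.5792
R=1: x+12/35x²=0 ⇒ x=−35/12=-2.9167; min R=1−1/(4·12/35)=0.2708>−1
Confirm numerically:
  x=-2.670: |R|=0.77419 <1
  x=-2.339: |R|=0.53674 <1
  x=-1.536: |R|=0.27290 <1
  x=-1.503: |R|=0.27152 <1
  x=-3.194: |R|=1.30370 >1
  x=-3.029: |R|=1.11666 >1
So |R|<1 on (-2.9167, 0).

z* = -2.9167.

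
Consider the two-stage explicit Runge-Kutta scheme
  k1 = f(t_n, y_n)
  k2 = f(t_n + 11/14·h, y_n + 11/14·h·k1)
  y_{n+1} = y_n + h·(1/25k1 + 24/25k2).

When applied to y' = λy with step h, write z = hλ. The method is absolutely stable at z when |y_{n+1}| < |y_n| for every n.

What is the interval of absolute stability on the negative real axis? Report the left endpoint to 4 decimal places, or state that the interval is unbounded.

Test eqn y'=λy, z=hλ:
  k1=λy_n ⇒ h·k1=z·y_n;  k2=λ(1+11/14z)y_n ⇒ h·k2=z(1+11/14z)y_n
  y_{n+1}/y_n = 1 + 1/25z + 24/25z(1+11/14z) = 1 + z + 132/175z²
  so R(z) = 1 + z + 132/175z².

Need |R(x)|<1, x<0.
x=-0.55: |R|=0.6782
R=1: x+132/175x²=0 ⇒ x=−175/132=-1.3258; min R=1−1/(4·132/175)=0.6686>−1
Confirm numerically:
  x=-1.297: |R|=0.97187 <1
  x=-1.170: |R|=0.86254 <1
  x=-0.975: |R|=0.74204 <1
  x=-0.938: |R|=0.72565 <1
  x=-1.488: |R|=1.18210 >1
  x=-1.448: |R|=1.13351 >1
So |R|<1 on (-1.3258, 0).

z∈(-1.3258,0).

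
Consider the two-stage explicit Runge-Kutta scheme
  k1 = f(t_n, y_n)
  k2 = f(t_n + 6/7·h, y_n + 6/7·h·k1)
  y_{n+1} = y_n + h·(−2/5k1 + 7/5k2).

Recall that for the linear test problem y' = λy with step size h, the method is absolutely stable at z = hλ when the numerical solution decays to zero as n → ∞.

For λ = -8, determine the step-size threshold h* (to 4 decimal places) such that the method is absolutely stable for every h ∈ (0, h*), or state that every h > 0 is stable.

(-0.8333,0); λ=-8 ⇒ h* = (5/6)/8 = 0.1042.

Set f=λy, z=hλ:
  k1=λy_n ⇒ h·k1=z·y_n;  k2=λ(1+6/7z)y_n ⇒ h·k2=z(1+6/7z)y_n
  y_{n+1}/y_n = 1 − 2/5z + 7/5z(1+6/7z) = 1 + z + 6/5z²
  ⇒ R(z) = 1 + z + 6/5z².

Find x<0 with |R(x)|<1.
x=-1.19: |R|=1.5093
R=1: x+6/5x²=0 ⇒ x=−5/6=-0.8333; min R=1−1/(4·6/5)=0.7917>−1
Confirm numerically:
  x=-0.483: |R|=0.79695 <1
  x=-0.474: |R|=0.79561 <1
  x=-0.416: |R|=0.79167 <1
  x=-0.360: |R|=0.79552 <1
  x=-1.287: |R|=1.70064 >1
  x=-1.066: |R|=1.29763 >1
  x=-0.898: |R|=1.06968 >1
So |R|<1 on (-0.8333, 0).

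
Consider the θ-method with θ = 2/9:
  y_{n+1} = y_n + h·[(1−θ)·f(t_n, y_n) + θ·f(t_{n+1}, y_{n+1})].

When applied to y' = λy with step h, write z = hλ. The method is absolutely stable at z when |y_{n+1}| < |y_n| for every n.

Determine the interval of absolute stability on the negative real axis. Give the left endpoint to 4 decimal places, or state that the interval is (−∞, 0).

On y'=λy, z=hλ:
  y_{n+1} = y_n + z·[7/9·y_n + 2/9·y_{n+1}] ⇒ (1 − 2/9z)y_{n+1} = (1 + 7/9z)y_n
  so R(z) = (1 + 7/9z)/(1 − 2/9z).

Boundary: |R(x)|=1, x<0.
x=-0.76: |R|=0.3498
R=−1: 1+7/9x = −1+2/9x ⇒ -5/9x=2 ⇒ x=2/(-5/9)=-3.6000
Confirm numerically:
  x=-2.385: |R|=0.55882 <1
  x=-1.593: |R|=0.17651 <1
  x=-1.567: |R|=0.16227 <1
  x=-3.900: |R|=1.08929 >1
  x=-3.828: |R|=1.06844 >1
Interval (-3.6000, 0).

(-3.6000, 0).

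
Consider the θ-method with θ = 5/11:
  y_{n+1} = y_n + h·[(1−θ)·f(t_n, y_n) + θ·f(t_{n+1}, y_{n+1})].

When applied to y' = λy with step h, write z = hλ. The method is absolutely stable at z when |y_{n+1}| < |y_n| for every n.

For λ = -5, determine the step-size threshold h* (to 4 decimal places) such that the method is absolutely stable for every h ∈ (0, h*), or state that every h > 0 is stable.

(-22.0000,0); λ=-5 ⇒ h* = (22)/5 = 4.4000.

With y'=λy (z=hλ):
  y_{n+1} = y_n + z·[6/11·y_n + 5/11·y_{n+1}] ⇒ (1 − 5/11z)y_{n+1} = (1 + 6/11z)y_n
  so R(z) = (1 + 6/11z)/(1 − 5/11z).

Find x<0 with |R(x)|<1.
x=-0.69: |R|=0.4747
R=−1: 1+6/11x = −1+5/11x ⇒ -1/11x=2 ⇒ x=2/(-1/11)=-22.0000
Confirm numerically:
  x=-20.754: |R|=0.98914 <1
  x=-17.108: |R|=0.94933 <1
  x=-16.731: |R|=0.94433 <1
  x=-13.789: |R|=0.89729 <1
  x=-22.280: |R|=1.00229 >1
  x=-22.057: |R|=1.00047 >1
  x=-22.053: |R|=1.00044 >1
So |R|<1 on (-22.0000, 0).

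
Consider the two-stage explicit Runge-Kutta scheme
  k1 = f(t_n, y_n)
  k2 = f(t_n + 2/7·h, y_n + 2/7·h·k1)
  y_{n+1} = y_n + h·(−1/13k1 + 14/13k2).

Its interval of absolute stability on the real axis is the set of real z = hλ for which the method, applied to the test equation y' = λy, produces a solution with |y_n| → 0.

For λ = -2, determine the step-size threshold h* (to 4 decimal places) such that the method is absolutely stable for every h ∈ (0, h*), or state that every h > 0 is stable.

Test eqn y'=λy, z=hλ:
  k1=λy_n ⇒ h·k1=z·y_n;  k2=λ(1+2/7z)y_n ⇒ h·k2=z(1+2/7z)y_n
  y_{n+1}/y_n = 1 − 1/13z + 14/13z(1+2/7z) = 1 + z + 4/13z²
  R(z) = 1 + z + 4/13z².

Solve |R(x)|<1 on ℝ⁻.
x=-1.07: |R|=0.2823
R=1: x+4/13x²=0 ⇒ x=−13/4=-3.2500; min R=1−1/(4·4/13)=0.1875>−1
Confirm numerically:
  x=-3.175: |R|=0.92673 <1
  x=-2.801: |R|=0.61303 <1
  x=-1.636: |R|=0.18754 <1
  x=-3.807: |R|=1.65246 >1
  x=-3.796: |R|=1.63773 >1
So |R|<1 on (-3.2500, 0).

(-3.2500,0); λ=-2 ⇒ h* = (13/4)/2 = 1.6250.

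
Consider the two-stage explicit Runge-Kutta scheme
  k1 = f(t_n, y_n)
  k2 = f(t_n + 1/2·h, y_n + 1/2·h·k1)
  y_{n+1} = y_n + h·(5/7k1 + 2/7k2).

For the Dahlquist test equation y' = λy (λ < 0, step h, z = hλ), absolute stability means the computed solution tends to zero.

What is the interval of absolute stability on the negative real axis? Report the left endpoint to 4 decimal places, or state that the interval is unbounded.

(-7.0000, 0).

On y'=λy, z=hλ:
  k1=λy_n ⇒ h·k1=z·y_n;  k2=λ(1+1/2z)y_n ⇒ h·k2=z(1+1/2z)y_n
  y_{n+1}/y_n = 1 + 5/7z + 2/7z(1+1/2z) = 1 + z + 1/7z²
  ⇒ R(z) = 1 + z + 1/7z².

Find x<0 with |R(x)|<1.
x=-1.31: |R|=0.0648
R=1: x+1/7x²=0 ⇒ x=−7=-7.0000; min R=1−1/(4·1/7)=-0.7500>−1
Confirm numerically:
  x=-5.859: |R|=0.04498 <1
  x=-5.521: |R|=0.16651 <1
  x=-5.508: |R|=0.17399 <1
  x=-3.263: |R|=0.74198 <1
  x=-7.588: |R|=1.63739 >1
  x=-7.329: |R|=1.34446 >1
  x=-7.274: |R|=1.28473 >1
Stable set (-7.0000, 0).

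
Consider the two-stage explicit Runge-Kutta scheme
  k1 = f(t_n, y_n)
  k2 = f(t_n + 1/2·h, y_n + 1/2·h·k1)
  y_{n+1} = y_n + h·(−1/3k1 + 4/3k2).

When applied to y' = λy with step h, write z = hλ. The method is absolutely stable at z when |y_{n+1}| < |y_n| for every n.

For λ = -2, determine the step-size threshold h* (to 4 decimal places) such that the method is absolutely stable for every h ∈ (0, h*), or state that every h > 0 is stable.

With y'=λy (z=hλ):
  k1=λy_n ⇒ h·k1=z·y_n;  k2=λ(1+1/2z)y_n ⇒ h·k2=z(1+1/2z)y_n
  y_{n+1}/y_n = 1 − 1/3z + 4/3z(1+1/2z) = 1 + z + 2/3z²
  R(z) = 1 + z + 2/3z².

Boundary: |R(x)|=1, x<0.
x=-1.58: |R|=1.0843
R=1: x+2/3x²=0 ⇒ x=−3/2=-1.5000; min R=1−1/(4·2/3)=0.6250>−1
Confirm numerically:
  x=-1.221: |R|=0.77289 <1
  x=-1.018: |R|=0.67288 <1
  x=-0.960: |R|=0.65440 <1
  x=-1.957: |R|=1.59623 >1
  x=-1.910: |R|=1.52207 >1
  x=-1.564: |R|=1.06673 >1
So |R|<1 on (-1.5000, 0).

(-1.5000,0); λ=-2 ⇒ h* = (3/2)/2 = 0.7500.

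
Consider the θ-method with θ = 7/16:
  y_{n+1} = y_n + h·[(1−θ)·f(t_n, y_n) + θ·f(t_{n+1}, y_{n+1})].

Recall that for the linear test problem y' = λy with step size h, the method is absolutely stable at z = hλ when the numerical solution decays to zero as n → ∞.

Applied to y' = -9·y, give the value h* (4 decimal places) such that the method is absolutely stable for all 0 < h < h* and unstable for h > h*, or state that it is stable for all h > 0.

(-16.0000,0); λ=-9 ⇒ h* = (16)/9 = 1.7778.

Test eqn y'=λy, z=hλ:
  y_{n+1} = y_n + z·[9/16·y_n + 7/16·y_{n+1}] ⇒ (1 − 7/16z)y_{n+1} = (1 + 9/16z)y_n
  R(z) = (1 + 9/16z)/(1 − 7/16z).

Find x<0 with |R(x)|<1.
x=-1.32: |R|=0.1632
R=−1: 1+9/16x = −1+7/16x ⇒ -1/8x=2 ⇒ x=2/(-1/8)=-16.0000
Confirm numerically:
  x=-15.071: |R|=0.98471 <1
  x=-14.779: |R|=0.97956 <1
  x=-11.095: |R|=0.89527 <1
  x=-16.216: |R|=1.00334 >1
  x=-16.213: |R|=1.00329 >1
Interval (-16.0000, 0).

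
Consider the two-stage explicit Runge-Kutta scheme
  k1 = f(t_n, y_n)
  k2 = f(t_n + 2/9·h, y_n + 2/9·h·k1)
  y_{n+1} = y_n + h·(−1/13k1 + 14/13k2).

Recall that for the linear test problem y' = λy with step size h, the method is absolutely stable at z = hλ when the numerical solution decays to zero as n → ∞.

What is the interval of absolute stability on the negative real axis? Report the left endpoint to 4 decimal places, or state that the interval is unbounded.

z∈(-4.1786,0).

On y'=λy, z=hλ:
  k1=λy_n ⇒ h·k1=z·y_n;  k2=λ(1+2/9z)y_n ⇒ h·k2=z(1+2/9z)y_n
  y_{n+1}/y_n = 1 − 1/13z + 14/13z(1+2/9z) = 1 + z + 28/117z²
  Hence R(z) = 1 + z + 28/117z².

Find x<0 with |R(x)|<1.
x=-1.01: |R|=0.2341
R=1: x+28/117x²=0 ⇒ x=−117/28=-4.1786; min R=1−1/(4·28/117)=-0.0446>−1
Confirm numerically:
  x=-3.487: |R|=0.42289 <1
  x=-3.484: |R|=0.42088 <1
  x=-2.858: |R|=0.09677 <1
  x=-4.632: |R|=1.50263 >1
  x=-4.533: |R|=1.38449 >1
  x=-4.297: |R|=1.12179 >1
So |R|<1 on (-4.1786, 0).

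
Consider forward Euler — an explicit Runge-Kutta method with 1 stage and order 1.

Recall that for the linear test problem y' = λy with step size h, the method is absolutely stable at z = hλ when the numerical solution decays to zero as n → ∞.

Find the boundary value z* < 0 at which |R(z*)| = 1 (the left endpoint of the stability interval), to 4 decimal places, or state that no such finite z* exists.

On y'=λy, z=hλ:
  order 1, 1-stage ⇒ R(z)=1+z
  (e.g. R(-1.08)=-0.08000, |R|=0.08000)

Solve |R(x)|<1 on ℝ⁻.
x=-1.08: |R|=0.0800
|R(-2.13)|=1.1300 |R(-1.89)|=0.8900 |R(-0.98)|=0.0200
Bisect:
  x_lo=-2.8810 |R|=1.8810  x_hi=-0.1748 |R|=0.8252
  mid=-1.52787 |R|=0.52787 →hi
  mid=-2.20443 |R|=1.20443 →lo
  mid=-1.86615 |R|=0.86615 →hi
  mid=-2.03529 |R|=1.03529 →lo
  mid=-1.95072 |R|=0.95072 →hi
  mid=-1.99301 |R|=0.99301 →hi
  mid=-2.01415 |R|=1.01415 →lo
  mid=-2.00358 |R|=1.00358 →lo
  mid=-1.99829 |R|=0.99829 →hi
  ...
  [-2.00011,-1.99994] ⇒ x*=-2.0000
Stable set (-2.0000, 0).

z* = -2.0000.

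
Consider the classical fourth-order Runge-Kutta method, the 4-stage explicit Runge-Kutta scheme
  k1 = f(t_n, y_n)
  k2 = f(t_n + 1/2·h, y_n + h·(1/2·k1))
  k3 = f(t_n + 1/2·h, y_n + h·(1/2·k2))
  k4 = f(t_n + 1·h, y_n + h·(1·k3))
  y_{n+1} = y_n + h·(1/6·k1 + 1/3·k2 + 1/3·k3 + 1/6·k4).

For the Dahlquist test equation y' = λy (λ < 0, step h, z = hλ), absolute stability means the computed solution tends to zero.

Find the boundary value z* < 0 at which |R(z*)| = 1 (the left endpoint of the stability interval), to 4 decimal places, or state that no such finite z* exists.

z* = -2.7853.

On y'=λy, z=hλ:
  order 4, 4-stage ⇒ R(z)=1+z+z^2/2+z^3/6+z^4/24
  (e.g. R(-0.87)=0.42257, |R|=0.42257)

Find x<0 with |R(x)|<1.
x=-0.87: |R|=0.4226
|R(-1.98)|=0.3269 |R(-1.66)|=0.2718 |R(-1.63)|=0.2708
Bisect:
  x_lo=-3.1507 |R|=1.7059  x_hi=-0.3383 |R|=0.7130
  mid=-1.74450 |R|=0.27820 →hi
  mid=-2.44759 |R|=0.59932 →hi
  mid=-2.79914 |R|=1.02107 →lo
  mid=-2.62336 |R|=0.78208 →hi
  mid=-2.71125 |R|=0.89399 →hi
  mid=-2.75519 |R|=0.95556 →hi
  mid=-2.77717 |R|=0.98782 →hi
  mid=-2.78815 |R|=1.00432 →lo
  ...
  [-2.78541,-2.78523] ⇒ x*=-2.7853
Interval (-2.7853, 0).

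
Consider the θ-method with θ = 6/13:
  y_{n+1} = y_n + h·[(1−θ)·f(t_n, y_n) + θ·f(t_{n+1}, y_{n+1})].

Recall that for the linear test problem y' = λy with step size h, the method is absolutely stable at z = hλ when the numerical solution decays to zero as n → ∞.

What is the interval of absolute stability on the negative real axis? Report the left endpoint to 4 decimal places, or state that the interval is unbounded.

On y'=λy, z=hλ:
  y_{n+1} = y_n + z·[7/13·y_n + 6/13·y_{n+1}] ⇒ (1 − 6/13z)y_{n+1} = (1 + 7/13z)y_n
  R(z) = (1 + 7/13z)/(1 − 6/13z).

Find x<0 with |R(x)|<1.
x=-0.71: |R|=0.4652
R=−1: 1+7/13x = −1+6/13x ⇒ -1/13x=2 ⇒ x=2/(-1/13)=-26.0000
Confirm numerically:
  x=-23.734: |R|=0.98542 <1
  x=-21.957: |R|=0.97207 <1
  x=-21.102: |R|=0.96492 <1
  x=-12.704: |R|=0.85098 <1
  x=-26.506: |R|=1.00294 >1
  x=-26.158: |R|=1.00093 >1
Interval (-26.0000, 0).

z∈(-26.0000,0).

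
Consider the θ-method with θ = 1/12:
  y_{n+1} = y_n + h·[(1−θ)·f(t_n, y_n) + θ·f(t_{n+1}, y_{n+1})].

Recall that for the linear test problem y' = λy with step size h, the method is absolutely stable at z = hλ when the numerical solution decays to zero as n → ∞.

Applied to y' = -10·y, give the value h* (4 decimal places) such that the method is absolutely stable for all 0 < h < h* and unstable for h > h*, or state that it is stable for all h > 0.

(-2.4000,0); λ=-10 ⇒ h* = (12/5)/10 = 0.2400.

Set f=λy, z=hλ:
  y_{n+1} = y_n + z·[11/12·y_n + 1/12·y_{n+1}] ⇒ (1 − 1/12z)y_{n+1} = (1 + 11/12z)y_n
  Hence R(z) = (1 + 11/12z)/(1 − 1/12z).

Boundary: |R(x)|=1, x<0.
x=-1.71: |R|=0.4967
R=−1: 1+11/12x = −1+1/12x ⇒ -5/6x=2 ⇒ x=2/(-5/6)=-2.4000
Confirm numerically:
  x=-2.079: |R|=0.77200 <1
  x=-1.678: |R|=0.47215 <1
  x=-1.078: |R|=0.01086 <1
  x=-2.972: |R|=1.38205 >1
  x=-2.608: |R|=1.14239 >1
Stable set (-2.4000, 0).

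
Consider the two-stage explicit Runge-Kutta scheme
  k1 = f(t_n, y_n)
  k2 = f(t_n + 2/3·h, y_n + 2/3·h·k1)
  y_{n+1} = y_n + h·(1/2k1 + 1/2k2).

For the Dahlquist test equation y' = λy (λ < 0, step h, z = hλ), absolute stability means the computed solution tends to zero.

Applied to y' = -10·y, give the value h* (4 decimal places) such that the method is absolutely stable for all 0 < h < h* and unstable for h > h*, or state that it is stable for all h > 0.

(-3.0000,0); λ=-10 ⇒ h* = (3)/10 = 0.3000.

On y'=λy, z=hλ:
  k1=λy_n ⇒ h·k1=z·y_n;  k2=λ(1+2/3z)y_n ⇒ h·k2=z(1+2/3z)y_n
  y_{n+1}/y_n = 1 + 1/2z + 1/2z(1+2/3z) = 1 + z + 1/3z²
  ⇒ R(z) = 1 + z + 1/3z².

Solve |R(x)|<1 on ℝ⁻.
x=-1.63: |R|=0.2556
R=1: x+1/3x²=0 ⇒ x=−3=-3.0000; min R=1−1/(4·1/3)=0.2500>−1
Confirm numerically:
  x=-2.277: |R|=0.45124 <1
  x=-2.264: |R|=0.44457 <1
  x=-1.701: |R|=0.26347 <1
  x=-1.636: |R|=0.25617 <1
  x=-3.570: |R|=1.67830 >1
  x=-3.527: |R|=1.61958 >1
  x=-3.254: |R|=1.27551 >1
Stable set (-3.0000, 0).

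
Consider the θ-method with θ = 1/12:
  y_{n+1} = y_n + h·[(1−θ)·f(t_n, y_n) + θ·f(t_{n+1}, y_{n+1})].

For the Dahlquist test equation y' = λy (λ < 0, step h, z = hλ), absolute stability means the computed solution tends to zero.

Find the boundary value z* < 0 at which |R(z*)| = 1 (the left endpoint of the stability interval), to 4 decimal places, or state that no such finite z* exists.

On y'=λy, z=hλ:
  y_{n+1} = y_n + z·[11/12·y_n + 1/12·y_{n+1}] ⇒ (1 − 1/12z)y_{n+1} = (1 + 11/12z)y_n
  R(z) = (1 + 11/12z)/(1 − 1/12z).

Need |R(x)|<1, x<0.
x=-1.49: |R|=0.3254
R=−1: 1+11/12x = −1+1/12x ⇒ -5/6x=2 ⇒ x=2/(-5/6)=-2.4000
Confirm numerically:
  x=-2.367: |R|=0.97703 <1
  x=-2.235: |R|=0.88409 <1
  x=-1.309: |R|=0.18025 <1
  x=-1.193: |R|=0.08512 <1
  x=-2.877: |R|=1.32063 >1
  x=-2.753: |R|=1.23927 >1
  x=-2.670: |R|=1.18405 >1
Stable set (-2.4000, 0).

left endpoint -2.4000.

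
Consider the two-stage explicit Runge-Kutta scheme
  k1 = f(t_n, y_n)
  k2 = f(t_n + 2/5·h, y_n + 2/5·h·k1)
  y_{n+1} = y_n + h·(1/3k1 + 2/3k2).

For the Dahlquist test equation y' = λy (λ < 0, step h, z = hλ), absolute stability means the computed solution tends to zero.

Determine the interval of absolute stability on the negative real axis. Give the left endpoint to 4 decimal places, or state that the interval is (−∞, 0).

With y'=λy (z=hλ):
  k1=λy_n ⇒ h·k1=z·y_n;  k2=λ(1+2/5z)y_n ⇒ h·k2=z(1+2/5z)y_n
  y_{n+1}/y_n = 1 + 1/3z + 2/3z(1+2/5z) = 1 + z + 4/15z²
  so R(z) = 1 + z + 4/15z².

Need |R(x)|<1, x<0.
x=-0.95: |R|=0.2907
R=1: x+4/15x²=0 ⇒ x=−15/4=-3.7500; min R=1−1/(4·4/15)=0.0625>−1
Confirm numerically:
  x=-3.438: |R|=0.71396 <1
  x=-2.740: |R|=0.26203 <1
  x=-2.278: |R|=0.10581 <1
  x=-2.022: |R|=0.06826 <1
  x=-4.073: |R|=1.35082 >1
  x=-4.017: |R|=1.28601 >1
  x=-3.994: |R|=1.25988 >1
Interval (-3.7500, 0).

(-3.7500, 0).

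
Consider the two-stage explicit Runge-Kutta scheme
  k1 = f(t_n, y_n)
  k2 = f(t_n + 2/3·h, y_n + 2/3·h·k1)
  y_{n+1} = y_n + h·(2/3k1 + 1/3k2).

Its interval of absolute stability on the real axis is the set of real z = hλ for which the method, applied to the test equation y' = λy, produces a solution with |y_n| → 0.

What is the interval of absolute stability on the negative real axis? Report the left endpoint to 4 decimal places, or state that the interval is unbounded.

(-4.5000, 0).

On y'=λy, z=hλ:
  k1=λy_n ⇒ h·k1=z·y_n;  k2=λ(1+2/3z)y_n ⇒ h·k2=z(1+2/3z)y_n
  y_{n+1}/y_n = 1 + 2/3z + 1/3z(1+2/3z) = 1 + z + 2/9z²
  Hence R(z) = 1 + z + 2/9z².

Need |R(x)|<1, x<0.
x=-1.32: |R|=0.0672
R=1: x+2/9x²=0 ⇒ x=−9/2=-4.5000; min R=1−1/(4·2/9)=-0.1250>−1
Confirm numerically:
  x=-4.289: |R|=0.79889 <1
  x=-3.625: |R|=0.29514 <1
  x=-3.477: |R|=0.20956 <1
  x=-2.872: |R|=0.03903 <1
  x=-4.903: |R|=1.43909 >1
  x=-4.822: |R|=1.34504 >1
Interval (-4.5000, 0).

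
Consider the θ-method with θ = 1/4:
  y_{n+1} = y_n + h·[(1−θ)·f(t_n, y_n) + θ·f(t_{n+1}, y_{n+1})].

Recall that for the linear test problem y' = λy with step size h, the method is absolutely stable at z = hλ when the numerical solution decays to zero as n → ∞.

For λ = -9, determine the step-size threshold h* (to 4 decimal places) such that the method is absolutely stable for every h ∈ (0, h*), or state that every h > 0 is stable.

(-4.0000,0); λ=-9 ⇒ h* = (4)/9 = 0.4444.

Test eqn y'=λy, z=hλ:
  y_{n+1} = y_n + z·[3/4·y_n + 1/4·y_{n+1}] ⇒ (1 − 1/4z)y_{n+1} = (1 + 3/4z)y_n
  Hence R(z) = (1 + 3/4z)/(1 − 1/4z).

Need |R(x)|<1, x<0.
x=-0.82: |R|=0.3195
R=−1: 1+3/4x = −1+1/4x ⇒ -1/2x=2 ⇒ x=2/(-1/2)=-4.0000
Confirm numerically:
  x=-3.695: |R|=0.92073 <1
  x=-2.858: |R|=0.66696 <1
  x=-2.525: |R|=0.54789 <1
  x=-4.420: |R|=1.09976 >1
  x=-4.248: |R|=1.06014 >1
Interval (-4.0000, 0).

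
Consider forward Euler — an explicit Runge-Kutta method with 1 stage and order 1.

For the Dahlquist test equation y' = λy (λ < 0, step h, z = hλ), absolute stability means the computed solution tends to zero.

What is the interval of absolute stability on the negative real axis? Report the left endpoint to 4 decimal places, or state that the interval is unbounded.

Set f=λy, z=hλ:
  order 1, 1-stage ⇒ R(z)=1+z
  (e.g. R(-1.02)=-0.02000, |R|=0.02000)

Find x<0 with |R(x)|<1.
x=-1.02: |R|=0.0200
|R(-1.13)|=0.1300 |R(-0.76)|=0.2400 |R(-0.65)|=0.3500
Bisect:
  x_lo=-2.3983 |R|=1.3983  x_hi=-0.3434 |R|=0.6566
  mid=-1.37084 |R|=0.37084 →hi
  mid=-1.88458 |R|=0.88458 →hi
  mid=-2.14144 |R|=1.14144 →lo
  mid=-2.01301 |R|=1.01301 →lo
  mid=-1.94879 |R|=0.94879 →hi
  mid=-1.98090 |R|=0.98090 →hi
  mid=-1.99696 |R|=0.99696 →hi
  mid=-2.00498 |R|=1.00498 →lo
  ...
  [-2.00009,-1.99997] ⇒ x*=-2.0000
Stable set (-2.0000, 0).

(-2.0000, 0).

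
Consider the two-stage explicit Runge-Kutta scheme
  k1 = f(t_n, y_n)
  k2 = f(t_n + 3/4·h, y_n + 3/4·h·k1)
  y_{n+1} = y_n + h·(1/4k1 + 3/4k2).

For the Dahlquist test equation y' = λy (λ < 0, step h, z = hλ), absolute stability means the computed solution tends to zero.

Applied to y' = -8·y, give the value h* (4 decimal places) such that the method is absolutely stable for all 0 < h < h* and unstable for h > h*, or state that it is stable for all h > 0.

Set f=λy, z=hλ:
  k1=λy_n ⇒ h·k1=z·y_n;  k2=λ(1+3/4z)y_n ⇒ h·k2=z(1+3/4z)y_n
  y_{n+1}/y_n = 1 + 1/4z + 3/4z(1+3/4z) = 1 + z + 9/16z²
  Hence R(z) = 1 + z + 9/16z².

Boundary: |R(x)|=1, x<0.
x=-1.01: |R|=0.5638
R=1: x+9/16x²=0 ⇒ x=−16/9=-1.7778; min R=1−1/(4·9/16)=0.5556>−1
Confirm numerically:
  x=-1.653: |R|=0.88398 <1
  x=-1.498: |R|=0.76425 <1
  x=-1.152: |R|=0.59450 <1
  x=-0.749: |R|=0.56656 <1
  x=-2.119: |R|=1.40672 >1
  x=-1.857: |R|=1.08275 >1
  x=-1.840: |R|=1.06440 >1
So |R|<1 on (-1.7778, 0).

(-1.7778,0); λ=-8 ⇒ h* = (16/9)/8 = 0.2222.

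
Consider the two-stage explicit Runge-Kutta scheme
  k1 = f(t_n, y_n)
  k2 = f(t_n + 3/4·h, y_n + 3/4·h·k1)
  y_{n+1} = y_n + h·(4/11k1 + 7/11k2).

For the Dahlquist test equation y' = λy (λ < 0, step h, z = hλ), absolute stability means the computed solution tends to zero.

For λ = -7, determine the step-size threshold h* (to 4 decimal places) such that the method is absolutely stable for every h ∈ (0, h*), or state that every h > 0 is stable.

(-2.0952,0); λ=-7 ⇒ h* = (44/21)/7 = 0.2993.

Test eqn y'=λy, z=hλ:
  k1=λy_n ⇒ h·k1=z·y_n;  k2=λ(1+3/4z)y_n ⇒ h·k2=z(1+3/4z)y_n
  y_{n+1}/y_n = 1 + 4/11z + 7/11z(1+3/4z) = 1 + z + 21/44z²
  ⇒ R(z) = 1 + z + 21/44z².

Boundary: |R(x)|=1, x<0.
x=-0.31: |R|=0.7359
R=1: x+21/44x²=0 ⇒ x=−44/21=-2.0952; min R=1−1/(4·21/44)=0.4762>−1
Confirm numerically:
  x=-1.988: |R|=0.89825 <1
  x=-1.747: |R|=0.70964 <1
  x=-1.216: |R|=0.48972 <1
  x=-2.515: |R|=1.50386 >1
  x=-2.444: |R|=1.40681 >1
  x=-2.196: |R|=1.10561 >1
Stable set (-2.0952, 0).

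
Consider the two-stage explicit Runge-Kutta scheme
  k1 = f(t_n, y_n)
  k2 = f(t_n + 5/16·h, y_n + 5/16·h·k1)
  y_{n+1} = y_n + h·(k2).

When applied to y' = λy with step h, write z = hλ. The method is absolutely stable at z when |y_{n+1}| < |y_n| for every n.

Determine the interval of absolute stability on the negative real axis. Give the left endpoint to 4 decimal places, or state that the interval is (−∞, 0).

On y'=λy, z=hλ:
  k1=λy_n ⇒ h·k1=z·y_n;  k2=λ(1+5/16z)y_n ⇒ h·k2=z(1+5/16z)y_n
  y_{n+1}/y_n = 1 + z(1+5/16z) = 1 + z + 5/16z²
  so R(z) = 1 + z + 5/16z².

Solve |R(x)|<1 on ℝ⁻.
x=-0.66: |R|=0.4761
R=1: x+5/16x²=0 ⇒ x=−16/5=-3.2000; min R=1−1/(4·5/16)=0.2000>−1
Confirm numerically:
  x=-2.687: |R|=0.56924 <1
  x=-1.590: |R|=0.20003 <1
  x=-1.545: |R|=0.20095 <1
  x=-3.627: |R|=1.48398 >1
  x=-3.510: |R|=1.34003 >1
  x=-3.227: |R|=1.02723 >1
Interval (-3.2000, 0).

(-3.2000, 0).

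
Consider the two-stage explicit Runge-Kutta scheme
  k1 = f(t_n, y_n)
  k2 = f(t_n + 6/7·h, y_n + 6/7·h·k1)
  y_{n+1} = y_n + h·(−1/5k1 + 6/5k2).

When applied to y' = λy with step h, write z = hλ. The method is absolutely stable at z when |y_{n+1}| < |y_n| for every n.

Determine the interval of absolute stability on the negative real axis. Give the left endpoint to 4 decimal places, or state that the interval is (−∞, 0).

On y'=λy, z=hλ:
  k1=λy_n ⇒ h·k1=z·y_n;  k2=λ(1+6/7z)y_n ⇒ h·k2=z(1+6/7z)y_n
  y_{n+1}/y_n = 1 − 1/5z + 6/5z(1+6/7z) = 1 + z + 36/35z²
  Hence R(z) = 1 + z + 36/35z².

Boundary: |R(x)|=1, x<0.
x=-1.18: |R|=1.2522
R=1: x+36/35x²=0 ⇒ x=−35/36=-0.9722; min R=1−1/(4·36/35)=0.7569>−1
Confirm numerically:
  x=-0.830: |R|=0.87858 <1
  x=-0.768: |R|=0.83868 <1
  x=-0.652: |R|=0.78525 <1
  x=-1.498: |R|=1.81012 >1
  x=-1.439: |R|=1.69088 >1
  x=-1.429: |R|=1.67139 >1
Interval (-0.9722, 0).

z∈(-0.9722,0).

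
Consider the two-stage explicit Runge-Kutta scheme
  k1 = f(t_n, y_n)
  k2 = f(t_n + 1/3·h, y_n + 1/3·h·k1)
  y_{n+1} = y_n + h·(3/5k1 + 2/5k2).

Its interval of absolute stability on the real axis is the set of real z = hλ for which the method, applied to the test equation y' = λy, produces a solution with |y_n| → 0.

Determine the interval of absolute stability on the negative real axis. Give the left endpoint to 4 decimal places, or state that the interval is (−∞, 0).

With y'=λy (z=hλ):
  k1=λy_n ⇒ h·k1=z·y_n;  k2=λ(1+1/3z)y_n ⇒ h·k2=z(1+1/3z)y_n
  y_{n+1}/y_n = 1 + 3/5z + 2/5z(1+1/3z) = 1 + z + 2/15z²
  so R(z) = 1 + z + 2/15z².

Need |R(x)|<1, x<0.
x=-0.87: |R|=0.2309
R=1: x+2/15x²=0 ⇒ x=−15/2=-7.5000; min R=1−1/(4·2/15)=-0.8750>−1
Confirm numerically:
  x=-7.401: |R|=0.90231 <1
  x=-6.540: |R|=0.16288 <1
  x=-5.206: |R|=0.59234 <1
  x=-4.072: |R|=0.86118 <1
  x=-7.941: |R|=1.46693 >1
  x=-7.676: |R|=1.18013 >1
So |R|<1 on (-7.5000, 0).

z∈(-7.5000,0).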